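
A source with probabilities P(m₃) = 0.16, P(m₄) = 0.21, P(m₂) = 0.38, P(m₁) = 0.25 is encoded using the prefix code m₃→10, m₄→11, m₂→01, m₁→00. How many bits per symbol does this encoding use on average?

2 bits/symbol

L̄ = Σ pᵢ·ℓᵢ = 0.16·2 + 0.21·2 + 0.38·2 + 0.25·2 = 2 bits/symbol.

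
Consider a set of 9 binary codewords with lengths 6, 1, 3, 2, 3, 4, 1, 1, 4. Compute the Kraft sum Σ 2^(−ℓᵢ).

With common denominator 2^6 = 64: Σ 2^(−ℓᵢ) = 1/64 + 32/64 + 8/64 + 16/64 + 8/64 + 4/64 + 32/64 + 32/64 + 4/64 = 137/64 = 2.140625.

2.140625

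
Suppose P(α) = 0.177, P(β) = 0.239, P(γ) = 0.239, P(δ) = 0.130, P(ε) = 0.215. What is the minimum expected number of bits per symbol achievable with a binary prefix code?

2.307 bits/symbol

Repeatedly combine the two least-probable nodes; the expected code length is the sum of the merged weights.
merge 13/100 + 177/1000 → 307/1000
merge 43/200 + 239/1000 → 227/500
merge 239/1000 + 307/1000 → 273/500
merge 227/500 + 273/500 → 1
L = 307/1000 + 227/500 + 273/500 + 1 = 2307/1000 = 2.307 bits/symbol.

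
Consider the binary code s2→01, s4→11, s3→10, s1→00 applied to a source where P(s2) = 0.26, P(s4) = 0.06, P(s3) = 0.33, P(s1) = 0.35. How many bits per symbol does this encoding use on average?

2 bits/symbol

L̄ = Σ pᵢ·ℓᵢ = 0.26·2 + 0.06·2 + 0.33·2 + 0.35·2 = 2 bits/symbol.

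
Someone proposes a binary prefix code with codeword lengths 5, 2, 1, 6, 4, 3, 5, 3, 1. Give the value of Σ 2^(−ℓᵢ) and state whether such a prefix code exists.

1.640625; no

With common denominator 2^6 = 64: Σ 2^(−ℓᵢ) = 2/64 + 16/64 + 32/64 + 1/64 + 4/64 + 8/64 + 2/64 + 8/64 + 32/64 = 105/64 = 1.640625.
Kraft's inequality requires Σ ≤ 1; here Σ = 1.640625 > 1, so no such prefix code exists.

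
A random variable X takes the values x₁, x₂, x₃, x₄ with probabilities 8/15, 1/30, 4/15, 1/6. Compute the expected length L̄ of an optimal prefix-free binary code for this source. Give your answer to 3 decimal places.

Repeatedly combine the two least-probable nodes; the expected code length is the sum of the merged weights.
merge 1/30 + 1/6 → 1/5
merge 1/5 + 4/15 → 7/15
merge 7/15 + 8/15 → 1
L = 1/5 + 7/15 + 1 = 5/3 ≈ 1.667 bits/symbol.

1.667 bits/symbol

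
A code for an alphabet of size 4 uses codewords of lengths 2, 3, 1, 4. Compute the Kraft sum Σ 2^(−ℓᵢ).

With common denominator 2^4 = 16: Σ 2^(−ℓᵢ) = 4/16 + 2/16 + 8/16 + 1/16 = 15/16 = 0.9375.

0.9375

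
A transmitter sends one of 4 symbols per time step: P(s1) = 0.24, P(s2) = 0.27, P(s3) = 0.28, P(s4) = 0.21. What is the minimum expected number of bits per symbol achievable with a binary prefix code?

Repeatedly combine the two least-probable nodes; the expected code length is the sum of the merged weights.
merge 21/100 + 6/25 → 9/20
merge 27/100 + 7/25 → 11/20
merge 9/20 + 11/20 → 1
L = 9/20 + 11/20 + 1 = 2 bits/symbol.

2 bits/symbol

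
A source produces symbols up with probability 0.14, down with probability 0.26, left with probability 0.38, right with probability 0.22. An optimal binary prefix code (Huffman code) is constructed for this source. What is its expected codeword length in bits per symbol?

1.98 bits/symbol

Repeatedly combine the two least-probable nodes; the expected code length is the sum of the merged weights.
merge 7/50 + 11/50 → 9/25
merge 13/50 + 9/25 → 31/50
merge 19/50 + 31/50 → 1
L = 9/25 + 31/50 + 1 = 99/50 = 1.98 bits/symbol.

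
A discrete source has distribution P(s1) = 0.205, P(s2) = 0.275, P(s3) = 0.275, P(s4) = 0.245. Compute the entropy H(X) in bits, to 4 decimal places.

H = −Σ pᵢ log₂ pᵢ.
−0.205·log₂(0.205) = 0.4687
−0.275·log₂(0.275) = 0.5122
−0.275·log₂(0.275) = 0.5122
−0.245·log₂(0.245) = 0.4971
Sum ≈ 1.9902 → 1.9902 bits.

1.9902 bits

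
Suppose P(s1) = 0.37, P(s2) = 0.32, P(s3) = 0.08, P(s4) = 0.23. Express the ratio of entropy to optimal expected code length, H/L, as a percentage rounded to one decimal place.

94.6%

Entropy H = −Σ p log₂ p ≈ 1.8359 bits.
Huffman merges: 2/25+23/100→31/100; 31/100+8/25→63/100; 37/100+63/100→1. L = 97/50 ≈ 1.9400.
Efficiency = H/L = 1.8359/1.9400 = 94.6%.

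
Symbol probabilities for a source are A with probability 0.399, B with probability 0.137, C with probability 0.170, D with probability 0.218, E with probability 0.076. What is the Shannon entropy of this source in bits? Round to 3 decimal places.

H = −Σ pᵢ log₂ pᵢ.
−0.399·log₂(0.399) = 0.5289
−0.137·log₂(0.137) = 0.3929
−0.170·log₂(0.170) = 0.4346
−0.218·log₂(0.218) = 0.4791
−0.076·log₂(0.076) = 0.2826
Sum ≈ 2.1180 → 2.118 bits.

2.118 bits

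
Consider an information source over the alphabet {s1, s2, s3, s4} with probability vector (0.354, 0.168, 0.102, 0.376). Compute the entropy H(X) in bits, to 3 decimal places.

H = −Σ pᵢ log₂ pᵢ.
−0.354·log₂(0.354) = 0.5304
−0.168·log₂(0.168) = 0.4323
−0.102·log₂(0.102) = 0.3359
−0.376·log₂(0.376) = 0.5306
Sum ≈ 1.8292 → 1.829 bits.

1.829 bits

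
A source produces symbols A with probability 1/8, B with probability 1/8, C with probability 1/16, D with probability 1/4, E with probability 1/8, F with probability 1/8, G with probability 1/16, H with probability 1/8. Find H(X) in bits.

2.875 bits

Each probability is a power of 1/2, so log₂(1/p) is an integer.
H = Σ p·log₂(1/p) = 1/8·3 + 1/8·3 + 1/16·4 + 1/4·2 + 1/8·3 + 1/8·3 + 1/16·4 + 1/8·3 = 2.875 bits.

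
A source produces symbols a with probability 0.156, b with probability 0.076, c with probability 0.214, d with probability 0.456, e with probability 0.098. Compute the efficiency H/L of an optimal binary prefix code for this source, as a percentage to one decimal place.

Entropy H = −Σ p log₂ p ≈ 2.0217 bits.
Huffman merges: 19/250+49/500→87/500; 39/250+87/500→33/100; 107/500+33/100→68/125; 57/125+68/125→1. L = 256/125 ≈ 2.0480.
Efficiency = H/L = 2.0217/2.0480 = 98.7%.

98.7%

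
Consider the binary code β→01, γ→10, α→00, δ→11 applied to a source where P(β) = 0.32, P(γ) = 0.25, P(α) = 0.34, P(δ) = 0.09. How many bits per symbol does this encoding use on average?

L̄ = Σ pᵢ·ℓᵢ = 0.32·2 + 0.25·2 + 0.34·2 + 0.09·2 = 2 bits/symbol.

2 bits/symbol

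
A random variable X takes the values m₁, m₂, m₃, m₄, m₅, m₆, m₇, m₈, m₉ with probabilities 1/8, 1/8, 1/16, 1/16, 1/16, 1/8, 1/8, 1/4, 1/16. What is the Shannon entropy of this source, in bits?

Each probability is a power of 1/2, so log₂(1/p) is an integer.
H = Σ p·log₂(1/p) = 1/8·3 + 1/8·3 + 1/16·4 + 1/16·4 + 1/16·4 + 1/8·3 + 1/8·3 + 1/4·2 + 1/16·4 = 3 bits.

3 bits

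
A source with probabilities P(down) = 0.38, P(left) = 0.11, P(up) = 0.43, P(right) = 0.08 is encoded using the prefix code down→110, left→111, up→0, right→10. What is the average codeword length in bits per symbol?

2.06 bits/symbol

L̄ = Σ pᵢ·ℓᵢ = 0.38·3 + 0.11·3 + 0.43·1 + 0.08·2 = 2.06 bits/symbol.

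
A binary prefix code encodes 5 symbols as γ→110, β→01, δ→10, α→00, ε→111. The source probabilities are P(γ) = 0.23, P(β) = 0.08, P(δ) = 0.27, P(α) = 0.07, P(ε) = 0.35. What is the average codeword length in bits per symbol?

L̄ = Σ pᵢ·ℓᵢ = 0.23·3 + 0.08·2 + 0.27·2 + 0.07·2 + 0.35·3 = 2.58 bits/symbol.

2.58 bits/symbol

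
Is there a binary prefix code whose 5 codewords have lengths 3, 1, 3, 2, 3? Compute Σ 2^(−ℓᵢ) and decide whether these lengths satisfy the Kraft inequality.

1.125; no

With common denominator 2^3 = 8: Σ 2^(−ℓᵢ) = 1/8 + 4/8 + 1/8 + 2/8 + 1/8 = 9/8 = 1.125.
Kraft's inequality requires Σ ≤ 1; here Σ = 1.125 > 1, so no such prefix code exists.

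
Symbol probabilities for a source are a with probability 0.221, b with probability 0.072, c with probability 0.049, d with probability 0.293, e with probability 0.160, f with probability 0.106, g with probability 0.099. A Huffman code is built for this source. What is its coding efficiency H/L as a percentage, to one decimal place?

99.1%

Entropy H = −Σ p log₂ p ≈ 2.5833 bits.
Huffman merges: 49/1000+9/125→121/1000; 99/1000+53/500→41/200; 121/1000+4/25→281/1000; 41/200+221/1000→213/500; 281/1000+293/1000→287/500; 213/500+287/500→1. L = 2607/1000 ≈ 2.6070.
Efficiency = H/L = 2.5833/2.6070 = 99.1%.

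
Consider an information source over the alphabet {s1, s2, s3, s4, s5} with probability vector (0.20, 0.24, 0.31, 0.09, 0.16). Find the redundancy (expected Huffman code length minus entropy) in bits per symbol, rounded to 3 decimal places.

0.032 bits

Entropy H = −Σ p log₂ p ≈ 2.2180 bits.
Huffman merges: 9/100+4/25→1/4; 1/5+6/25→11/25; 1/4+31/100→14/25; 11/25+14/25→1. L = 9/4 ≈ 2.2500.
L − H = 2.2500 − 2.2180 = 0.032 bits.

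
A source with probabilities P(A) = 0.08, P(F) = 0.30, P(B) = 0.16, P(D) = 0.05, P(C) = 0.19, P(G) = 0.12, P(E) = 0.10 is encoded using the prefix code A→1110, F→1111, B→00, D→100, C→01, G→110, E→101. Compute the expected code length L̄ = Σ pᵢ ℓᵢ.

L̄ = Σ pᵢ·ℓᵢ = 0.08·4 + 0.30·4 + 0.16·2 + 0.05·3 + 0.19·2 + 0.12·3 + 0.10·3 = 3.03 bits/symbol.

3.03 bits/symbol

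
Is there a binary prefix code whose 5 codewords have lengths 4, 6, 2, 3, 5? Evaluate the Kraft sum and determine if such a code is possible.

0.484375; yes

With common denominator 2^6 = 64: Σ 2^(−ℓᵢ) = 4/64 + 1/64 + 16/64 + 8/64 + 2/64 = 31/64 = 0.484375.
Kraft's inequality requires Σ ≤ 1; here Σ = 0.484375 ≤ 1, so such a prefix code exists.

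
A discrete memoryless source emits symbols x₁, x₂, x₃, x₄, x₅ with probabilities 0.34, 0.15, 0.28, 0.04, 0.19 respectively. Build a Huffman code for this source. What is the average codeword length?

Repeatedly combine the two least-probable nodes; the expected code length is the sum of the merged weights.
merge 1/25 + 3/20 → 19/100
merge 19/100 + 19/100 → 19/50
merge 7/25 + 17/50 → 31/50
merge 19/50 + 31/50 → 1
L = 19/100 + 19/50 + 31/50 + 1 = 219/100 = 2.19 bits/symbol.

2.19 bits/symbol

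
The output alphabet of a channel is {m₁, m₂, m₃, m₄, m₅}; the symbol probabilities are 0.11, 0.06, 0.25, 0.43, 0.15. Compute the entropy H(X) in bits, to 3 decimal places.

2.028 bits

H = −Σ pᵢ log₂ pᵢ.
−0.11·log₂(0.11) = 0.3503
−0.06·log₂(0.06) = 0.2435
−0.25·log₂(0.25) = 0.5000
−0.43·log₂(0.43) = 0.5236
−0.15·log₂(0.15) = 0.4105
Sum ≈ 2.0279 → 2.028 bits.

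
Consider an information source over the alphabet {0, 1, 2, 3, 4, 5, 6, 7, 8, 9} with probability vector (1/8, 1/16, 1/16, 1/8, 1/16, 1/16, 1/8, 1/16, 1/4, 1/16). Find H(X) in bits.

Each probability is a power of 1/2, so log₂(1/p) is an integer.
H = Σ p·log₂(1/p) = 1/8·3 + 1/16·4 + 1/16·4 + 1/8·3 + 1/16·4 + 1/16·4 + 1/8·3 + 1/16·4 + 1/4·2 + 1/16·4 = 3.125 bits.

3.125 bits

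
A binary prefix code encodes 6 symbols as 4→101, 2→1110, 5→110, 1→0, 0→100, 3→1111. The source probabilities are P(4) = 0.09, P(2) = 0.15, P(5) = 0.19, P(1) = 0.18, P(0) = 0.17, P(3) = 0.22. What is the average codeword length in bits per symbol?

3.01 bits/symbol

L̄ = Σ pᵢ·ℓᵢ = 0.09·3 + 0.15·4 + 0.19·3 + 0.18·1 + 0.17·3 + 0.22·4 = 3.01 bits/symbol.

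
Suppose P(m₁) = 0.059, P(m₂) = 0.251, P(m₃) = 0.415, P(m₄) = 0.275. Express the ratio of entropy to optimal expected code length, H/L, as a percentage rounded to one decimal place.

Entropy H = −Σ p log₂ p ≈ 1.7802 bits.
Huffman merges: 59/1000+251/1000→31/100; 11/40+31/100→117/200; 83/200+117/200→1. L = 379/200 ≈ 1.8950.
Efficiency = H/L = 1.7802/1.8950 = 93.9%.

93.9%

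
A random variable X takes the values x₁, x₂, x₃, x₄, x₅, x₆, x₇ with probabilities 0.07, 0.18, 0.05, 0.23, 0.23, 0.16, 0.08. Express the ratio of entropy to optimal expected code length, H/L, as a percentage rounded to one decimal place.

98.5%

Entropy H = −Σ p log₂ p ≈ 2.6198 bits.
Huffman merges: 1/20+7/100→3/25; 2/25+3/25→1/5; 4/25+9/50→17/50; 1/5+23/100→43/100; 23/100+17/50→57/100; 43/100+57/100→1. L = 133/50 ≈ 2.6600.
Efficiency = H/L = 2.6198/2.6600 = 98.5%.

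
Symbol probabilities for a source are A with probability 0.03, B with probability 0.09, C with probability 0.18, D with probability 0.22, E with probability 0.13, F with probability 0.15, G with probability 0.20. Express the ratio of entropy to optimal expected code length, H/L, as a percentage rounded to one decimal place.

Entropy H = −Σ p log₂ p ≈ 2.6479 bits.
Huffman merges: 3/100+9/100→3/25; 3/25+13/100→1/4; 3/20+9/50→33/100; 1/5+11/50→21/50; 1/4+33/100→29/50; 21/50+29/50→1. L = 27/10 ≈ 2.7000.
Efficiency = H/L = 2.6479/2.7000 = 98.1%.

98.1%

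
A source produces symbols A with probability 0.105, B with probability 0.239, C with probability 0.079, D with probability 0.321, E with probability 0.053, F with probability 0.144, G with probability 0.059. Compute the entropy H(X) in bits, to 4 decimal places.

2.5186 bits

H = −Σ pᵢ log₂ pᵢ.
−0.105·log₂(0.105) = 0.3414
−0.239·log₂(0.239) = 0.4935
−0.079·log₂(0.079) = 0.2893
−0.321·log₂(0.321) = 0.5262
−0.053·log₂(0.053) = 0.2246
−0.144·log₂(0.144) = 0.4026
−0.059·log₂(0.059) = 0.2409
Sum ≈ 2.5186 → 2.5186 bits.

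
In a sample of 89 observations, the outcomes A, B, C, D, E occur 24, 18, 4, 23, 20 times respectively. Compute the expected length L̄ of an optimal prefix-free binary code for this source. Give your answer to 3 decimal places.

Probabilities are the counts divided by 89.
Repeatedly combine the two least-probable nodes; the expected code length is the sum of the merged weights.
merge 4/89 + 18/89 → 22/89
merge 20/89 + 22/89 → 42/89
merge 23/89 + 24/89 → 47/89
merge 42/89 + 47/89 → 1
L = 22/89 + 42/89 + 47/89 + 1 = 200/89 ≈ 2.247 bits/symbol.

2.247 bits/symbol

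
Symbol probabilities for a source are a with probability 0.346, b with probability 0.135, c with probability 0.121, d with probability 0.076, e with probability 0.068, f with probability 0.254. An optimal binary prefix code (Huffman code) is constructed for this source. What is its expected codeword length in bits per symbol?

2.4 bits/symbol

Repeatedly combine the two least-probable nodes; the expected code length is the sum of the merged weights.
merge 17/250 + 19/250 → 18/125
merge 121/1000 + 27/200 → 32/125
merge 18/125 + 127/500 → 199/500
merge 32/125 + 173/500 → 301/500
merge 199/500 + 301/500 → 1
L = 18/125 + 32/125 + 199/500 + 301/500 + 1 = 12/5 = 2.4 bits/symbol.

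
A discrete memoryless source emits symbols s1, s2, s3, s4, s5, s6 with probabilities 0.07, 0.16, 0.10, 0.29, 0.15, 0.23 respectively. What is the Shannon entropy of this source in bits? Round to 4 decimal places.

H = −Σ pᵢ log₂ pᵢ.
−0.07·log₂(0.07) = 0.2686
−0.16·log₂(0.16) = 0.4230
−0.10·log₂(0.10) = 0.3322
−0.29·log₂(0.29) = 0.5179
−0.15·log₂(0.15) = 0.4105
−0.23·log₂(0.23) = 0.4877
Sum ≈ 2.4399 → 2.4399 bits.

2.4399 bits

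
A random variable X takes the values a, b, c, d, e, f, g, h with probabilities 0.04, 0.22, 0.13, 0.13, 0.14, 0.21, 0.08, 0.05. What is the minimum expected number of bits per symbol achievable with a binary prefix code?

2.83 bits/symbol

Repeatedly combine the two least-probable nodes; the expected code length is the sum of the merged weights.
merge 1/25 + 1/20 → 9/100
merge 2/25 + 9/100 → 17/100
merge 13/100 + 13/100 → 13/50
merge 7/50 + 17/100 → 31/100
merge 21/100 + 11/50 → 43/100
merge 13/50 + 31/100 → 57/100
merge 43/100 + 57/100 → 1
L = 9/100 + 17/100 + 13/50 + 31/100 + 43/100 + 57/100 + 1 = 283/100 = 2.83 bits/symbol.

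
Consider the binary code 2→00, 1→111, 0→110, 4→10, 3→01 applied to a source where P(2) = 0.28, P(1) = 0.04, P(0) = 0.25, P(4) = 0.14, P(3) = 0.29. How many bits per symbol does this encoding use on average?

2.29 bits/symbol

L̄ = Σ pᵢ·ℓᵢ = 0.28·2 + 0.04·3 + 0.25·3 + 0.14·2 + 0.29·2 = 2.29 bits/symbol.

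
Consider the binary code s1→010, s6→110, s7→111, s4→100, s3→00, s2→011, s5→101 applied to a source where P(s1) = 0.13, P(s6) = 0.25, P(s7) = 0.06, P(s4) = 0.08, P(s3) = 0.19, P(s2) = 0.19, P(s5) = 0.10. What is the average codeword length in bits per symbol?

2.81 bits/symbol

L̄ = Σ pᵢ·ℓᵢ = 0.13·3 + 0.25·3 + 0.06·3 + 0.08·3 + 0.19·2 + 0.19·3 + 0.10·3 = 2.81 bits/symbol.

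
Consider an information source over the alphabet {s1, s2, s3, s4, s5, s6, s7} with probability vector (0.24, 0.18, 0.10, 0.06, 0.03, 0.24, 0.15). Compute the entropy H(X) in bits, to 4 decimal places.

2.5716 bits

H = −Σ pᵢ log₂ pᵢ.
−0.24·log₂(0.24) = 0.4941
−0.18·log₂(0.18) = 0.4453
−0.10·log₂(0.10) = 0.3322
−0.06·log₂(0.06) = 0.2435
−0.03·log₂(0.03) = 0.1518
−0.24·log₂(0.24) = 0.4941
−0.15·log₂(0.15) = 0.4105
Sum ≈ 2.5716 → 2.5716 bits.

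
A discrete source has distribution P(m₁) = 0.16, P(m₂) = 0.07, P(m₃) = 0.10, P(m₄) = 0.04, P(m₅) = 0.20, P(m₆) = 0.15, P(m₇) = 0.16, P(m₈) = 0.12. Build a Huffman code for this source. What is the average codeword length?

2.91 bits/symbol

Repeatedly combine the two least-probable nodes; the expected code length is the sum of the merged weights.
merge 1/25 + 7/100 → 11/100
merge 1/10 + 11/100 → 21/100
merge 3/25 + 3/20 → 27/100
merge 4/25 + 4/25 → 8/25
merge 1/5 + 21/100 → 41/100
merge 27/100 + 8/25 → 59/100
merge 41/100 + 59/100 → 1
L = 11/100 + 21/100 + 27/100 + 8/25 + 41/100 + 59/100 + 1 = 291/100 = 2.91 bits/symbol.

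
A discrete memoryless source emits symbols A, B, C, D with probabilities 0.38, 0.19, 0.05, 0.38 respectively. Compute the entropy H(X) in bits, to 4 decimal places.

H = −Σ pᵢ log₂ pᵢ.
−0.38·log₂(0.38) = 0.5305
−0.19·log₂(0.19) = 0.4552
−0.05·log₂(0.05) = 0.2161
−0.38·log₂(0.38) = 0.5305
Sum ≈ 1.7322 → 1.7322 bits.

1.7322 bits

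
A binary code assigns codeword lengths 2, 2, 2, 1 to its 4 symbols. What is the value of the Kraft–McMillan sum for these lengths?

With common denominator 2^2 = 4: Σ 2^(−ℓᵢ) = 1/4 + 1/4 + 1/4 + 2/4 = 5/4 = 1.25.

1.25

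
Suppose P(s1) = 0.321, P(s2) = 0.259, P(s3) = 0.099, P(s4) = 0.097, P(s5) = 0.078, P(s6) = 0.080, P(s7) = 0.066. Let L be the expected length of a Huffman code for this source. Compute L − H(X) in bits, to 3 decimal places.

Entropy H = −Σ p log₂ p ≈ 2.5252 bits.
Huffman merges: 33/500+39/500→18/125; 2/25+97/1000→177/1000; 99/1000+18/125→243/1000; 177/1000+243/1000→21/50; 259/1000+321/1000→29/50; 21/50+29/50→1. L = 641/250 ≈ 2.5640.
L − H = 2.5640 − 2.5252 = 0.039 bits.

0.039 bits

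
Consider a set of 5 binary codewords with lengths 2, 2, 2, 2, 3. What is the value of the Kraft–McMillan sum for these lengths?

With common denominator 2^3 = 8: Σ 2^(−ℓᵢ) = 2/8 + 2/8 + 2/8 + 2/8 + 1/8 = 9/8 = 1.125.

1.125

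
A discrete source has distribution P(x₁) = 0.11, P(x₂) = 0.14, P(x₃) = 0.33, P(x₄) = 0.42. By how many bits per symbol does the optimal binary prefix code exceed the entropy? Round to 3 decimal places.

Entropy H = −Σ p log₂ p ≈ 1.8009 bits.
Huffman merges: 11/100+7/50→1/4; 1/4+33/100→29/50; 21/50+29/50→1. L = 183/100 ≈ 1.8300.
L − H = 1.8300 − 1.8009 = 0.029 bits.

0.029 bits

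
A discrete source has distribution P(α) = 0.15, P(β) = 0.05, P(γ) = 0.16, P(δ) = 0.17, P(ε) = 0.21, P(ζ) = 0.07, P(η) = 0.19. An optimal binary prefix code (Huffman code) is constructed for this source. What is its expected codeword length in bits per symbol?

Repeatedly combine the two least-probable nodes; the expected code length is the sum of the merged weights.
merge 1/20 + 7/100 → 3/25
merge 3/25 + 3/20 → 27/100
merge 4/25 + 17/100 → 33/100
merge 19/100 + 21/100 → 2/5
merge 27/100 + 33/100 → 3/5
merge 2/5 + 3/5 → 1
L = 3/25 + 27/100 + 33/100 + 2/5 + 3/5 + 1 = 68/25 = 2.72 bits/symbol.

2.72 bits/symbol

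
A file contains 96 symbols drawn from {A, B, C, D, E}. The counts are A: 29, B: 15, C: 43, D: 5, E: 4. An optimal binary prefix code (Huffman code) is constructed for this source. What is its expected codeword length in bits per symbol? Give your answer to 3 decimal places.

Probabilities are the counts divided by 96.
Repeatedly combine the two least-probable nodes; the expected code length is the sum of the merged weights.
merge 1/24 + 5/96 → 3/32
merge 3/32 + 5/32 → 1/4
merge 1/4 + 29/96 → 53/96
merge 43/96 + 53/96 → 1
L = 3/32 + 1/4 + 53/96 + 1 = 91/48 ≈ 1.896 bits/symbol.

1.896 bits/symbol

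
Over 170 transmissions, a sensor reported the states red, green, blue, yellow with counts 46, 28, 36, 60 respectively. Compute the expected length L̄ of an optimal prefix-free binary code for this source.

Probabilities are the counts divided by 170.
Repeatedly combine the two least-probable nodes; the expected code length is the sum of the merged weights.
merge 14/85 + 18/85 → 32/85
merge 23/85 + 6/17 → 53/85
merge 32/85 + 53/85 → 1
L = 32/85 + 53/85 + 1 = 2 bits/symbol.

2 bits/symbol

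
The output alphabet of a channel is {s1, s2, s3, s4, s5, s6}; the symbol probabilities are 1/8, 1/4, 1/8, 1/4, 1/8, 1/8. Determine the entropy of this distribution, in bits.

Each probability is a power of 1/2, so log₂(1/p) is an integer.
H = Σ p·log₂(1/p) = 1/8·3 + 1/4·2 + 1/8·3 + 1/4·2 + 1/8·3 + 1/8·3 = 2.5 bits.

2.5 bits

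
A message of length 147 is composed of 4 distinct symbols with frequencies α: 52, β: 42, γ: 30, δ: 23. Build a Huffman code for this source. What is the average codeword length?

2 bits/symbol

Probabilities are the counts divided by 147.
Repeatedly combine the two least-probable nodes; the expected code length is the sum of the merged weights.
merge 23/147 + 10/49 → 53/147
merge 2/7 + 52/147 → 94/147
merge 53/147 + 94/147 → 1
L = 53/147 + 94/147 + 1 = 2 bits/symbol.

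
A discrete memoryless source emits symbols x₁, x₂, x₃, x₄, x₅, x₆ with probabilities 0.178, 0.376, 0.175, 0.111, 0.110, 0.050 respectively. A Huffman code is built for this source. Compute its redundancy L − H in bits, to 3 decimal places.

Entropy H = −Σ p log₂ p ≈ 2.3323 bits.
Huffman merges: 1/20+11/100→4/25; 111/1000+4/25→271/1000; 7/40+89/500→353/1000; 271/1000+353/1000→78/125; 47/125+78/125→1. L = 301/125 ≈ 2.4080.
L − H = 2.4080 − 2.3323 = 0.076 bits.

0.076 bits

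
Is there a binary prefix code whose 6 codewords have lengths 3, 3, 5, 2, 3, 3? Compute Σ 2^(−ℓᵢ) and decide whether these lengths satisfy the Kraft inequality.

With common denominator 2^5 = 32: Σ 2^(−ℓᵢ) = 4/32 + 4/32 + 1/32 + 8/32 + 4/32 + 4/32 = 25/32 = 0.78125.
Kraft's inequality requires Σ ≤ 1; here Σ = 0.78125 ≤ 1, so such a prefix code exists.

0.78125; yes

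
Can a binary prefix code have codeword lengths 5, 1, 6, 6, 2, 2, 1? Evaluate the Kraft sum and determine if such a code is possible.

With common denominator 2^6 = 64: Σ 2^(−ℓᵢ) = 2/64 + 32/64 + 1/64 + 1/64 + 16/64 + 16/64 + 32/64 = 100/64 = 1.5625.
Kraft's inequality requires Σ ≤ 1; here Σ = 1.5625 > 1, so no such prefix code exists.

1.5625; no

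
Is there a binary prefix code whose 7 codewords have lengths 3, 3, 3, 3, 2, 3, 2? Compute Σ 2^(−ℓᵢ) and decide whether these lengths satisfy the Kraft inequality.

With common denominator 2^3 = 8: Σ 2^(−ℓᵢ) = 1/8 + 1/8 + 1/8 + 1/8 + 2/8 + 1/8 + 2/8 = 9/8 = 1.125.
Kraft's inequality requires Σ ≤ 1; here Σ = 1.125 > 1, so no such prefix code exists.

1.125; no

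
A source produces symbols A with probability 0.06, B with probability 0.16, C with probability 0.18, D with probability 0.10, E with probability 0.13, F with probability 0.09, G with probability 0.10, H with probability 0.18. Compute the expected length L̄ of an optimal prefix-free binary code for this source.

Repeatedly combine the two least-probable nodes; the expected code length is the sum of the merged weights.
merge 3/50 + 9/100 → 3/20
merge 1/10 + 1/10 → 1/5
merge 13/100 + 3/20 → 7/25
merge 4/25 + 9/50 → 17/50
merge 9/50 + 1/5 → 19/50
merge 7/25 + 17/50 → 31/50
merge 19/50 + 31/50 → 1
L = 3/20 + 1/5 + 7/25 + 17/50 + 19/50 + 31/50 + 1 = 297/100 = 2.97 bits/symbol.

2.97 bits/symbol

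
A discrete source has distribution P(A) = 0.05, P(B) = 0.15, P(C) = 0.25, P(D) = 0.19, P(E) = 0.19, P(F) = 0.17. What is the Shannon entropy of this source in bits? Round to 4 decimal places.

2.4717 bits

H = −Σ pᵢ log₂ pᵢ.
−0.05·log₂(0.05) = 0.2161
−0.15·log₂(0.15) = 0.4105
−0.25·log₂(0.25) = 0.5000
−0.19·log₂(0.19) = 0.4552
−0.19·log₂(0.19) = 0.4552
−0.17·log₂(0.17) = 0.4346
Sum ≈ 2.4717 → 2.4717 bits.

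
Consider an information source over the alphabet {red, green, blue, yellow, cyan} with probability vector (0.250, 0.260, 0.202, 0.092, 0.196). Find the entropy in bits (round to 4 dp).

2.2489 bits

H = −Σ pᵢ log₂ pᵢ.
−0.250·log₂(0.250) = 0.5000
−0.260·log₂(0.260) = 0.5053
−0.202·log₂(0.202) = 0.4661
−0.092·log₂(0.092) = 0.3167
−0.196·log₂(0.196) = 0.4608
Sum ≈ 2.2489 → 2.2489 bits.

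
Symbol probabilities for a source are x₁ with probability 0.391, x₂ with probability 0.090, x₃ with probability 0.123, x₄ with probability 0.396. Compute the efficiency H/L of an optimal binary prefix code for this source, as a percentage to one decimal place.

96.0%

Entropy H = −Σ p log₂ p ≈ 1.7435 bits.
Huffman merges: 9/100+123/1000→213/1000; 213/1000+391/1000→151/250; 99/250+151/250→1. L = 1817/1000 ≈ 1.8170.
Efficiency = H/L = 1.7435/1.8170 = 96.0%.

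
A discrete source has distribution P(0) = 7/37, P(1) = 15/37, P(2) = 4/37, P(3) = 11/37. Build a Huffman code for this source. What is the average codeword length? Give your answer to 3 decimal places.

Repeatedly combine the two least-probable nodes; the expected code length is the sum of the merged weights.
merge 4/37 + 7/37 → 11/37
merge 11/37 + 11/37 → 22/37
merge 15/37 + 22/37 → 1
L = 11/37 + 22/37 + 1 = 70/37 ≈ 1.892 bits/symbol.

1.892 bits/symbol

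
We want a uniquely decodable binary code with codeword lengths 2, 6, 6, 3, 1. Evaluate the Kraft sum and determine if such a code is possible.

With common denominator 2^6 = 64: Σ 2^(−ℓᵢ) = 16/64 + 1/64 + 1/64 + 8/64 + 32/64 = 58/64 = 0.90625.
Kraft's inequality requires Σ ≤ 1; here Σ = 0.90625 ≤ 1, so such a prefix code exists.

0.90625; yes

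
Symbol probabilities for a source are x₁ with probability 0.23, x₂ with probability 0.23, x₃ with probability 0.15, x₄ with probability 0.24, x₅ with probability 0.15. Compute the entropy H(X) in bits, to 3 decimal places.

2.291 bits

H = −Σ pᵢ log₂ pᵢ.
−0.23·log₂(0.23) = 0.4877
−0.23·log₂(0.23) = 0.4877
−0.15·log₂(0.15) = 0.4105
−0.24·log₂(0.24) = 0.4941
−0.15·log₂(0.15) = 0.4105
Sum ≈ 2.2906 → 2.291 bits.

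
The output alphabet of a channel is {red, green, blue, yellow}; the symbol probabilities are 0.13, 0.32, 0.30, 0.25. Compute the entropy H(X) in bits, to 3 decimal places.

H = −Σ pᵢ log₂ pᵢ.
−0.13·log₂(0.13) = 0.3826
−0.32·log₂(0.32) = 0.5260
−0.30·log₂(0.30) = 0.5211
−0.25·log₂(0.25) = 0.5000
Sum ≈ 1.9298 → 1.930 bits.

1.930 bits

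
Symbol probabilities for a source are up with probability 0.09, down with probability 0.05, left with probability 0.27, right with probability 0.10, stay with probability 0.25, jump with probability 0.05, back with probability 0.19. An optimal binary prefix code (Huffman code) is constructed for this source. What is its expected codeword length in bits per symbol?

2.58 bits/symbol

Repeatedly combine the two least-probable nodes; the expected code length is the sum of the merged weights.
merge 1/20 + 1/20 → 1/10
merge 9/100 + 1/10 → 19/100
merge 1/10 + 19/100 → 29/100
merge 19/100 + 1/4 → 11/25
merge 27/100 + 29/100 → 14/25
merge 11/25 + 14/25 → 1
L = 1/10 + 19/100 + 29/100 + 11/25 + 14/25 + 1 = 129/50 = 2.58 bits/symbol.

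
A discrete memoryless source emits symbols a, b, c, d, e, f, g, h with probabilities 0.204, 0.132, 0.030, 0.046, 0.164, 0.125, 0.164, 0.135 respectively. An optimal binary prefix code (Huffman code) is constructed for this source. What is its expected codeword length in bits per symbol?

2.872 bits/symbol

Repeatedly combine the two least-probable nodes; the expected code length is the sum of the merged weights.
merge 3/100 + 23/500 → 19/250
merge 19/250 + 1/8 → 201/1000
merge 33/250 + 27/200 → 267/1000
merge 41/250 + 41/250 → 41/125
merge 201/1000 + 51/250 → 81/200
merge 267/1000 + 41/125 → 119/200
merge 81/200 + 119/200 → 1
L = 19/250 + 201/1000 + 267/1000 + 41/125 + 81/200 + 119/200 + 1 = 359/125 = 2.872 bits/symbol.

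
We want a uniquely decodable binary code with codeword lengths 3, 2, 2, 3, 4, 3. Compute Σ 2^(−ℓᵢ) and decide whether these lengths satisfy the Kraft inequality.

With common denominator 2^4 = 16: Σ 2^(−ℓᵢ) = 2/16 + 4/16 + 4/16 + 2/16 + 1/16 + 2/16 = 15/16 = 0.9375.
Kraft's inequality requires Σ ≤ 1; here Σ = 0.9375 ≤ 1, so such a prefix code exists.

0.9375; yes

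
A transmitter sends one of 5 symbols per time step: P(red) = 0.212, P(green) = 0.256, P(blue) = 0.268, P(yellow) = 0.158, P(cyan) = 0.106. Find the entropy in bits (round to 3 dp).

2.251 bits

H = −Σ pᵢ log₂ pᵢ.
−0.212·log₂(0.212) = 0.4744
−0.256·log₂(0.256) = 0.5032
−0.268·log₂(0.268) = 0.5091
−0.158·log₂(0.158) = 0.4206
−0.106·log₂(0.106) = 0.3432
Sum ≈ 2.2506 → 2.251 bits.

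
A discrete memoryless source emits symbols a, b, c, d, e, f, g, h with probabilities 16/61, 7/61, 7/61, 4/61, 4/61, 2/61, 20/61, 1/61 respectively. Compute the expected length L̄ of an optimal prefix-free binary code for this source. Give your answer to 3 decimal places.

2.574 bits/symbol

Repeatedly combine the two least-probable nodes; the expected code length is the sum of the merged weights.
merge 1/61 + 2/61 → 3/61
merge 3/61 + 4/61 → 7/61
merge 4/61 + 7/61 → 11/61
merge 7/61 + 7/61 → 14/61
merge 11/61 + 14/61 → 25/61
merge 16/61 + 20/61 → 36/61
merge 25/61 + 36/61 → 1
L = 3/61 + 7/61 + 11/61 + 14/61 + 25/61 + 36/61 + 1 = 157/61 ≈ 2.574 bits/symbol.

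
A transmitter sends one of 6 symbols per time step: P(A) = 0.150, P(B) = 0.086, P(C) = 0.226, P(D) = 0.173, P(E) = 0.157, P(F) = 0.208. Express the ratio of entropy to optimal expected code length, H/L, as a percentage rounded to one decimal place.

98.5%

Entropy H = −Σ p log₂ p ≈ 2.5283 bits.
Huffman merges: 43/500+3/20→59/250; 157/1000+173/1000→33/100; 26/125+113/500→217/500; 59/250+33/100→283/500; 217/500+283/500→1. L = 1283/500 ≈ 2.5660.
Efficiency = H/L = 2.5283/2.5660 = 98.5%.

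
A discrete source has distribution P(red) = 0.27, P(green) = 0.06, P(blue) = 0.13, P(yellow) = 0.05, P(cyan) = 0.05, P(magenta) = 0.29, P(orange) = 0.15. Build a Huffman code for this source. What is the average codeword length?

Repeatedly combine the two least-probable nodes; the expected code length is the sum of the merged weights.
merge 1/20 + 1/20 → 1/10
merge 3/50 + 1/10 → 4/25
merge 13/100 + 3/20 → 7/25
merge 4/25 + 27/100 → 43/100
merge 7/25 + 29/100 → 57/100
merge 43/100 + 57/100 → 1
L = 1/10 + 4/25 + 7/25 + 43/100 + 57/100 + 1 = 127/50 = 2.54 bits/symbol.

2.54 bits/symbol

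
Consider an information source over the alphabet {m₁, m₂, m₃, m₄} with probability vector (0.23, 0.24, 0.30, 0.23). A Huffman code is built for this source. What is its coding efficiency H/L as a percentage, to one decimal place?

99.5%

Entropy H = −Σ p log₂ p ≈ 1.9906 bits.
Huffman merges: 23/100+23/100→23/50; 6/25+3/10→27/50; 23/50+27/50→1. L = 2 ≈ 2.0000.
Efficiency = H/L = 1.9906/2.0000 = 99.5%.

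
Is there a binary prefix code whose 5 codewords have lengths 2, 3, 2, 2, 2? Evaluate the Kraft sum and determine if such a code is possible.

1.125; no

With common denominator 2^3 = 8: Σ 2^(−ℓᵢ) = 2/8 + 1/8 + 2/8 + 2/8 + 2/8 = 9/8 = 1.125.
Kraft's inequality requires Σ ≤ 1; here Σ = 1.125 > 1, so no such prefix code exists.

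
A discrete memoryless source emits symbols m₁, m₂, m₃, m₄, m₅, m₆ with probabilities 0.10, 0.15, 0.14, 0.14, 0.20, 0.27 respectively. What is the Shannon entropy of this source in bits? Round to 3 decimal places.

H = −Σ pᵢ log₂ pᵢ.
−0.10·log₂(0.10) = 0.3322
−0.15·log₂(0.15) = 0.4105
−0.14·log₂(0.14) = 0.3971
−0.14·log₂(0.14) = 0.3971
−0.20·log₂(0.20) = 0.4644
−0.27·log₂(0.27) = 0.5100
Sum ≈ 2.5114 → 2.511 bits.

2.511 bits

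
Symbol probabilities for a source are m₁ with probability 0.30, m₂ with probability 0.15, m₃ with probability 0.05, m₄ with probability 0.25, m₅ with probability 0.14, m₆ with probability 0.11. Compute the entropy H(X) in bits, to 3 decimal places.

H = −Σ pᵢ log₂ pᵢ.
−0.30·log₂(0.30) = 0.5211
−0.15·log₂(0.15) = 0.4105
−0.05·log₂(0.05) = 0.2161
−0.25·log₂(0.25) = 0.5000
−0.14·log₂(0.14) = 0.3971
−0.11·log₂(0.11) = 0.3503
Sum ≈ 2.3951 → 2.395 bits.

2.395 bits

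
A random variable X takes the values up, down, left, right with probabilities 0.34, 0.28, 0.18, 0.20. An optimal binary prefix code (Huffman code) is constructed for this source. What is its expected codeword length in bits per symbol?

Repeatedly combine the two least-probable nodes; the expected code length is the sum of the merged weights.
merge 9/50 + 1/5 → 19/50
merge 7/25 + 17/50 → 31/50
merge 19/50 + 31/50 → 1
L = 19/50 + 31/50 + 1 = 2 bits/symbol.

2 bits/symbol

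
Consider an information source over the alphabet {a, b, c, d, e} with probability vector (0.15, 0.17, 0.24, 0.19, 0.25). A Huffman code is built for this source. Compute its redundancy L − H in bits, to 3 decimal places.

0.026 bits

Entropy H = −Σ p log₂ p ≈ 2.2945 bits.
Huffman merges: 3/20+17/100→8/25; 19/100+6/25→43/100; 1/4+8/25→57/100; 43/100+57/100→1. L = 58/25 ≈ 2.3200.
L − H = 2.3200 − 2.2945 = 0.026 bits.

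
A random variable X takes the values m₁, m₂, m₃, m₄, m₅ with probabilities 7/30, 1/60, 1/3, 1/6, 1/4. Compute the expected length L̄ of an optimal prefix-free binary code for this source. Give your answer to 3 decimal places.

Repeatedly combine the two least-probable nodes; the expected code length is the sum of the merged weights.
merge 1/60 + 1/6 → 11/60
merge 11/60 + 7/30 → 5/12
merge 1/4 + 1/3 → 7/12
merge 5/12 + 7/12 → 1
L = 11/60 + 5/12 + 7/12 + 1 = 131/60 ≈ 2.183 bits/symbol.

2.183 bits/symbol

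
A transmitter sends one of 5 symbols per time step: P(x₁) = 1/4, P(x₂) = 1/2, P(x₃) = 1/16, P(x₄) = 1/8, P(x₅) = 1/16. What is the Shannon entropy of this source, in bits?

Each probability is a power of 1/2, so log₂(1/p) is an integer.
H = Σ p·log₂(1/p) = 1/4·2 + 1/2·1 + 1/16·4 + 1/8·3 + 1/16·4 = 1.875 bits.

1.875 bits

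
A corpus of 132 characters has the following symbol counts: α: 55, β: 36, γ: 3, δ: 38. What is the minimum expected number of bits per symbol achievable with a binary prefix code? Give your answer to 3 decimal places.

Probabilities are the counts divided by 132.
Repeatedly combine the two least-probable nodes; the expected code length is the sum of the merged weights.
merge 1/44 + 3/11 → 13/44
merge 19/66 + 13/44 → 7/12
merge 5/12 + 7/12 → 1
L = 13/44 + 7/12 + 1 = 62/33 ≈ 1.879 bits/symbol.

1.879 bits/symbol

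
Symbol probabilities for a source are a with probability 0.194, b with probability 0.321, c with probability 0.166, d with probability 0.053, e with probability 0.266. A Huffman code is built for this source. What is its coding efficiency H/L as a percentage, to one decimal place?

96.8%

Entropy H = −Σ p log₂ p ≈ 2.1481 bits.
Huffman merges: 53/1000+83/500→219/1000; 97/500+219/1000→413/1000; 133/500+321/1000→587/1000; 413/1000+587/1000→1. L = 2219/1000 ≈ 2.2190.
Efficiency = H/L = 2.1481/2.2190 = 96.8%.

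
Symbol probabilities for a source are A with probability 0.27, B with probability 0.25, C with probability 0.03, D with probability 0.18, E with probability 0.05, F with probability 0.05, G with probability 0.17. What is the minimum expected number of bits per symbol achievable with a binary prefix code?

Repeatedly combine the two least-probable nodes; the expected code length is the sum of the merged weights.
merge 3/100 + 1/20 → 2/25
merge 1/20 + 2/25 → 13/100
merge 13/100 + 17/100 → 3/10
merge 9/50 + 1/4 → 43/100
merge 27/100 + 3/10 → 57/100
merge 43/100 + 57/100 → 1
L = 2/25 + 13/100 + 3/10 + 43/100 + 57/100 + 1 = 251/100 = 2.51 bits/symbol.

2.51 bits/symbol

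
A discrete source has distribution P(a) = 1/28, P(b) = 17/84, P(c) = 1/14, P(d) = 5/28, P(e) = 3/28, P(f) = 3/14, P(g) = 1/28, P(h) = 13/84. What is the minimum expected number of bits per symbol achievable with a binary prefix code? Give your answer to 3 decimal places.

Repeatedly combine the two least-probable nodes; the expected code length is the sum of the merged weights.
merge 1/28 + 1/28 → 1/14
merge 1/14 + 1/14 → 1/7
merge 3/28 + 1/7 → 1/4
merge 13/84 + 5/28 → 1/3
merge 17/84 + 3/14 → 5/12
merge 1/4 + 1/3 → 7/12
merge 5/12 + 7/12 → 1
L = 1/14 + 1/7 + 1/4 + 1/3 + 5/12 + 7/12 + 1 = 235/84 ≈ 2.798 bits/symbol.

2.798 bits/symbol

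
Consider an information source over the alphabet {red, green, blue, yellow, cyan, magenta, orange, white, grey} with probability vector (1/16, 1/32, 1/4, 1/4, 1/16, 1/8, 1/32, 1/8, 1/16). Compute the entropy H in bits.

2.8125 bits

Each probability is a power of 1/2, so log₂(1/p) is an integer.
H = Σ p·log₂(1/p) = 1/16·4 + 1/32·5 + 1/4·2 + 1/4·2 + 1/16·4 + 1/8·3 + 1/32·5 + 1/8·3 + 1/16·4 = 2.8125 bits.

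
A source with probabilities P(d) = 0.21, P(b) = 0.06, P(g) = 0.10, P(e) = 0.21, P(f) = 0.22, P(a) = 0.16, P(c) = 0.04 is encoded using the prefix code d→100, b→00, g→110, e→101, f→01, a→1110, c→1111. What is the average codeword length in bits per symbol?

L̄ = Σ pᵢ·ℓᵢ = 0.21·3 + 0.06·2 + 0.10·3 + 0.21·3 + 0.22·2 + 0.16·4 + 0.04·4 = 2.92 bits/symbol.

2.92 bits/symbol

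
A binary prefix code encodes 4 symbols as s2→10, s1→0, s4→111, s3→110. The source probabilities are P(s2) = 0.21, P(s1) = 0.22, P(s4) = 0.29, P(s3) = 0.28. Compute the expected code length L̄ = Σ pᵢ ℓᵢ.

L̄ = Σ pᵢ·ℓᵢ = 0.21·2 + 0.22·1 + 0.29·3 + 0.28·3 = 2.35 bits/symbol.

2.35 bits/symbol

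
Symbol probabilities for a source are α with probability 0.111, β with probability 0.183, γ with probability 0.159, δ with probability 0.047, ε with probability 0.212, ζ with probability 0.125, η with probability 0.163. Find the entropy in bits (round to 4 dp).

H = −Σ pᵢ log₂ pᵢ.
−0.111·log₂(0.111) = 0.3520
−0.183·log₂(0.183) = 0.4484
−0.159·log₂(0.159) = 0.4218
−0.047·log₂(0.047) = 0.2073
−0.212·log₂(0.212) = 0.4744
−0.125·log₂(0.125) = 0.3750
−0.163·log₂(0.163) = 0.4266
Sum ≈ 2.7055 → 2.7055 bits.

2.7055 bits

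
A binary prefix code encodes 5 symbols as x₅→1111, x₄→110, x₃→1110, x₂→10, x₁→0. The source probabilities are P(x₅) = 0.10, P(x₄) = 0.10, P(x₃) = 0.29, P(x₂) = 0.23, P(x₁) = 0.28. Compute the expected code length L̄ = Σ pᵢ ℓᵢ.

2.6 bits/symbol

L̄ = Σ pᵢ·ℓᵢ = 0.10·4 + 0.10·3 + 0.29·4 + 0.23·2 + 0.28·1 = 2.6 bits/symbol.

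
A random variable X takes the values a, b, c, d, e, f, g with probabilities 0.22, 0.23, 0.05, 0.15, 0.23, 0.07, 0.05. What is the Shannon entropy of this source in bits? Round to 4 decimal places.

2.5672 bits

H = −Σ pᵢ log₂ pᵢ.
−0.22·log₂(0.22) = 0.4806
−0.23·log₂(0.23) = 0.4877
−0.05·log₂(0.05) = 0.2161
−0.15·log₂(0.15) = 0.4105
−0.23·log₂(0.23) = 0.4877
−0.07·log₂(0.07) = 0.2686
−0.05·log₂(0.05) = 0.2161
Sum ≈ 2.5672 → 2.5672 bits.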